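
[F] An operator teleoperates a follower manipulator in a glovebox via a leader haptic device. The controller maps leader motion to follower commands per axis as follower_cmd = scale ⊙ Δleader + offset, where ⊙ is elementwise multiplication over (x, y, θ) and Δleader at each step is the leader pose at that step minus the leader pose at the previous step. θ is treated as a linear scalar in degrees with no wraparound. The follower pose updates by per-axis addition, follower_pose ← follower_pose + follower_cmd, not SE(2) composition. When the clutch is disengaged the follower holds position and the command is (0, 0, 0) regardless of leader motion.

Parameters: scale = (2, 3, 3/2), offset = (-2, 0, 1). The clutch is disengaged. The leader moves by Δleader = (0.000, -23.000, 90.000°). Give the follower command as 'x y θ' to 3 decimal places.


clutch disengaged → follower holds; cmd = (0, 0, 0)

0.000 0.000 0.000


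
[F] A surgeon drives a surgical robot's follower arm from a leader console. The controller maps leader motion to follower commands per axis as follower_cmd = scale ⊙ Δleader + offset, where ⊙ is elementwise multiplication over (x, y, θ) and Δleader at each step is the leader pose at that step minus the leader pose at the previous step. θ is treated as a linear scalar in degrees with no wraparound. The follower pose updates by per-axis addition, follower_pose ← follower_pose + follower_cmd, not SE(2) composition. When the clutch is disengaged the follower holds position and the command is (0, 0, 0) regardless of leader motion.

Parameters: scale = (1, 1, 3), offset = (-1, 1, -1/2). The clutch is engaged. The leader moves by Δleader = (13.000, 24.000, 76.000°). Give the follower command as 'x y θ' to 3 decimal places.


12.000 25.000 227.500

axis x: 1·13.000 + -1 = 12.000
axis y: 1·24.000 + 1 = 25.000
axis θ: 3·76.000 + -1/2 = 227.500


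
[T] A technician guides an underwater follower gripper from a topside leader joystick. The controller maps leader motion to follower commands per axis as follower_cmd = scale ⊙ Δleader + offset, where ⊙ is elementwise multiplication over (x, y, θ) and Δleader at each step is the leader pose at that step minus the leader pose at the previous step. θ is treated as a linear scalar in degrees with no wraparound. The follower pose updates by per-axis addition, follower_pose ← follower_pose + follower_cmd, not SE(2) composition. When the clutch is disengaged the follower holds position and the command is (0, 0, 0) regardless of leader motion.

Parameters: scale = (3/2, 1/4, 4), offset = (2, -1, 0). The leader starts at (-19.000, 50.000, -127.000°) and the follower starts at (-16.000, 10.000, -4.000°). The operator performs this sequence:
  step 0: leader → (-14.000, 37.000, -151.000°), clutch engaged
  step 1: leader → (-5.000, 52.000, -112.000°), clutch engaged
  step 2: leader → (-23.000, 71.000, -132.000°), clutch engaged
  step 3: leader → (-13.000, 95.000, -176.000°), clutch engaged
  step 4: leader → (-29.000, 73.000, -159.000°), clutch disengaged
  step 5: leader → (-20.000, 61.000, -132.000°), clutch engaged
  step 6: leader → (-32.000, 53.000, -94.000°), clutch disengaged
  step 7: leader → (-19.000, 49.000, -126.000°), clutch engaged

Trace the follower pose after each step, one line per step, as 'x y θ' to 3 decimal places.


-6.500 5.750 -100.000
9.000 8.500 56.000
-16.000 12.250 -24.000
1.000 17.250 -200.000
1.000 17.250 -200.000
16.500 13.250 -92.000
16.500 13.250 -92.000
38.000 11.250 -220.000

step 0: Δleader=(5.000, -13.000, -24.000°), engaged; cmd=(9.500, -4.250, -96.000°) → follower=(-6.500, 5.750, -100.000°)
step 1: Δleader=(9.000, 15.000, 39.000°), engaged; cmd=(15.500, 2.750, 156.000°) → follower=(9.000, 8.500, 56.000°)
step 2: Δleader=(-18.000, 19.000, -20.000°), engaged; cmd=(-25.000, 3.750, -80.000°) → follower=(-16.000, 12.250, -24.000°)
step 3: Δleader=(10.000, 24.000, -44.000°), engaged; cmd=(17.000, 5.000, -176.000°) → follower=(1.000, 17.250, -200.000°)
step 4: Δleader=(-16.000, -22.000, 17.000°), disengaged; cmd=(0,0,0) → follower holds at (1.000, 17.250, -200.000°)
step 5: Δleader=(9.000, -12.000, 27.000°), engaged; cmd=(15.500, -4.000, 108.000°) → follower=(16.500, 13.250, -92.000°)
step 6: Δleader=(-12.000, -8.000, 38.000°), disengaged; cmd=(0,0,0) → follower holds at (16.500, 13.250, -92.000°)
step 7: Δleader=(13.000, -4.000, -32.000°), engaged; cmd=(21.500, -2.000, -128.000°) → follower=(38.000, 11.250, -220.000°)


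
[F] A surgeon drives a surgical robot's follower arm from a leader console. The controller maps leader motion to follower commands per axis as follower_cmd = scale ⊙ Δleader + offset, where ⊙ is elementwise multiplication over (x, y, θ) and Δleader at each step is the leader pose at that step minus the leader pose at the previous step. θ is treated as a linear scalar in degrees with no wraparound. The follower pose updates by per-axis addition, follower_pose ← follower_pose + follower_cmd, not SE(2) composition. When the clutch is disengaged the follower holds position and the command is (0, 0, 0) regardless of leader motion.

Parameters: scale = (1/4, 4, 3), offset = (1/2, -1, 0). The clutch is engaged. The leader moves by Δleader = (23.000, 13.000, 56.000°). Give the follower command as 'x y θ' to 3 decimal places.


axis x: 1/4·23.000 + 1/2 = 6.250
axis y: 4·13.000 + -1 = 51.000
axis θ: 3·56.000 + 0 = 168.000

6.250 51.000 168.000


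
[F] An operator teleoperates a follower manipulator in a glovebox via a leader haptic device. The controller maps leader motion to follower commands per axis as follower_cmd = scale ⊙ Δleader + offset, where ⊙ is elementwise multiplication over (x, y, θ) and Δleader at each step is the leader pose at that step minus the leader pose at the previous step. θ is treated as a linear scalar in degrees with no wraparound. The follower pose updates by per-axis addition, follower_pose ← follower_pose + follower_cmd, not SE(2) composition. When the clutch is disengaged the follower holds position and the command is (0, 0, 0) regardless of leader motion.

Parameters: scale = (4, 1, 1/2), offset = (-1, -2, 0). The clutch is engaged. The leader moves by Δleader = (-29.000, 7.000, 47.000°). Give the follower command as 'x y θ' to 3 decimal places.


-117.000 5.000 23.500

axis x: 4·-29.000 + -1 = -117.000
axis y: 1·7.000 + -2 = 5.000
axis θ: 1/2·47.000 + 0 = 23.500


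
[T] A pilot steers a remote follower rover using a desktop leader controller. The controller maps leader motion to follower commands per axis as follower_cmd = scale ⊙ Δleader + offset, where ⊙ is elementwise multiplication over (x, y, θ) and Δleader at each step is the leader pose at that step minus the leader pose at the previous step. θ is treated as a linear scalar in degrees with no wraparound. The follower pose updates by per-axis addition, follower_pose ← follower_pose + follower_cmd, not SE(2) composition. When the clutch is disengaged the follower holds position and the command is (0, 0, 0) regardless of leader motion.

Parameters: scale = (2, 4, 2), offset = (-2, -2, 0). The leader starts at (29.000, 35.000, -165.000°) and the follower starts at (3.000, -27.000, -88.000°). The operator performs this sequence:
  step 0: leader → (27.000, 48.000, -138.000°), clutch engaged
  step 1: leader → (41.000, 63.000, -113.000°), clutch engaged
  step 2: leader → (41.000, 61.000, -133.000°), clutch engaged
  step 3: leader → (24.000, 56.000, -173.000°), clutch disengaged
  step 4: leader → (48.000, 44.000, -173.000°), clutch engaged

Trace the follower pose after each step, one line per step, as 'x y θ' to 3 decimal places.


-3.000 23.000 -34.000
23.000 81.000 16.000
21.000 71.000 -24.000
21.000 71.000 -24.000
67.000 21.000 -24.000

step 0: Δleader=(-2.000, 13.000, 27.000°), engaged; cmd=(-6.000, 50.000, 54.000°) → follower=(-3.000, 23.000, -34.000°)
step 1: Δleader=(14.000, 15.000, 25.000°), engaged; cmd=(26.000, 58.000, 50.000°) → follower=(23.000, 81.000, 16.000°)
step 2: Δleader=(0.000, -2.000, -20.000°), engaged; cmd=(-2.000, -10.000, -40.000°) → follower=(21.000, 71.000, -24.000°)
step 3: Δleader=(-17.000, -5.000, -40.000°), disengaged; cmd=(0,0,0) → follower holds at (21.000, 71.000, -24.000°)
step 4: Δleader=(24.000, -12.000, 0.000°), engaged; cmd=(46.000, -50.000, 0.000°) → follower=(67.000, 21.000, -24.000°)


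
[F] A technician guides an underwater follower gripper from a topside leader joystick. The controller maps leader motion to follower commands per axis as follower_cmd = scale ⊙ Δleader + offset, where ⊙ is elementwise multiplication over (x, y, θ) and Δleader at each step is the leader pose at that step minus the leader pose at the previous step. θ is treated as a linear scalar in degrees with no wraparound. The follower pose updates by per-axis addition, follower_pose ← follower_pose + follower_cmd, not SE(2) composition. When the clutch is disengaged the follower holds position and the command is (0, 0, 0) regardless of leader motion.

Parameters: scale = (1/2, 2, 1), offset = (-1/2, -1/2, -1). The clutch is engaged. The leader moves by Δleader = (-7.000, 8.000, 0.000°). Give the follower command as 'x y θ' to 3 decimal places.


-4.000 15.500 -1.000

axis x: 1/2·-7.000 + -1/2 = -4.000
axis y: 2·8.000 + -1/2 = 15.500
axis θ: 1·0.000 + -1 = -1.000


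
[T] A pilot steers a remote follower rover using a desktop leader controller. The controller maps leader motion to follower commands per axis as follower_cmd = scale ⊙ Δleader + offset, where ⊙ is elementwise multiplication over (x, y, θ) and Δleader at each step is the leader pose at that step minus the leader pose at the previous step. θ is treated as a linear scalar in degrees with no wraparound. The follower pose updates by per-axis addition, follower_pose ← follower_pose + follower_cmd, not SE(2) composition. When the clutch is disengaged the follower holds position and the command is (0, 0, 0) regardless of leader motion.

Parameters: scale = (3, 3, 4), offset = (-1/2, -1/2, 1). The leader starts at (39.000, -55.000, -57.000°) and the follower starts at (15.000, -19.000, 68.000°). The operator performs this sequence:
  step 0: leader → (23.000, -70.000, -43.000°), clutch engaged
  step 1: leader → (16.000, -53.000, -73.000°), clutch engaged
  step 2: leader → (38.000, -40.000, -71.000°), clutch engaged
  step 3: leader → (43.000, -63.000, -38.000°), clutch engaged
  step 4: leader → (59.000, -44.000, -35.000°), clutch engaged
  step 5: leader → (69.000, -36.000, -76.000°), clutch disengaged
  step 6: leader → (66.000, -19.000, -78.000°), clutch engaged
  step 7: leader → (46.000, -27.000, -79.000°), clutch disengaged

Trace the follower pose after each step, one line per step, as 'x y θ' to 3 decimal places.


step 0: Δleader=(-16.000, -15.000, 14.000°), engaged; cmd=(-48.500, -45.500, 57.000°) → follower=(-33.500, -64.500, 125.000°)
step 1: Δleader=(-7.000, 17.000, -30.000°), engaged; cmd=(-21.500, 50.500, -119.000°) → follower=(-55.000, -14.000, 6.000°)
step 2: Δleader=(22.000, 13.000, 2.000°), engaged; cmd=(65.500, 38.500, 9.000°) → follower=(10.500, 24.500, 15.000°)
step 3: Δleader=(5.000, -23.000, 33.000°), engaged; cmd=(14.500, -69.500, 133.000°) → follower=(25.000, -45.000, 148.000°)
step 4: Δleader=(16.000, 19.000, 3.000°), engaged; cmd=(47.500, 56.500, 13.000°) → follower=(72.500, 11.500, 161.000°)
step 5: Δleader=(10.000, 8.000, -41.000°), disengaged; cmd=(0,0,0) → follower holds at (72.500, 11.500, 161.000°)
step 6: Δleader=(-3.000, 17.000, -2.000°), engaged; cmd=(-9.500, 50.500, -7.000°) → follower=(63.000, 62.000, 154.000°)
step 7: Δleader=(-20.000, -8.000, -1.000°), disengaged; cmd=(0,0,0) → follower holds at (63.000, 62.000, 154.000°)

-33.500 -64.500 125.000
-55.000 -14.000 6.000
10.500 24.500 15.000
25.000 -45.000 148.000
72.500 11.500 161.000
72.500 11.500 161.000
63.000 62.000 154.000
63.000 62.000 154.000


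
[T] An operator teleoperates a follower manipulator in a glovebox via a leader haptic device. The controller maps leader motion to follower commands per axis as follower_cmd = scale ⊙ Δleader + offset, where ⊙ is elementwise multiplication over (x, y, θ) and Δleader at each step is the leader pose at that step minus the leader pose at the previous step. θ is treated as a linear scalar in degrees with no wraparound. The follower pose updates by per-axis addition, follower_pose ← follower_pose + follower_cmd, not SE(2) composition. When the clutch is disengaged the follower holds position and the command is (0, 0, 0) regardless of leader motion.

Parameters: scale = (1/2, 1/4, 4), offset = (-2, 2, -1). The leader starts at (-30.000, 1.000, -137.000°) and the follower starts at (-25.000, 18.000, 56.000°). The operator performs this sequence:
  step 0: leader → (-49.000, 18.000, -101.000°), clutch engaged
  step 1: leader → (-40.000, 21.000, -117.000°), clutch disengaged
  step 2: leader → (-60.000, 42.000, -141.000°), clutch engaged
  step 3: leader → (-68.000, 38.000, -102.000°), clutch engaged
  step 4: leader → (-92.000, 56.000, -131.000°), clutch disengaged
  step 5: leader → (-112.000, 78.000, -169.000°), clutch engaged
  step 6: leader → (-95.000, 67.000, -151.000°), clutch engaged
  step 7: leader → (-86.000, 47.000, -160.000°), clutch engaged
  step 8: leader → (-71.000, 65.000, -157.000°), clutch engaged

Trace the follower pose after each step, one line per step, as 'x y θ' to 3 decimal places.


step 0: Δleader=(-19.000, 17.000, 36.000°), engaged; cmd=(-11.500, 6.250, 143.000°) → follower=(-36.500, 24.250, 199.000°)
step 1: Δleader=(9.000, 3.000, -16.000°), disengaged; cmd=(0,0,0) → follower holds at (-36.500, 24.250, 199.000°)
step 2: Δleader=(-20.000, 21.000, -24.000°), engaged; cmd=(-12.000, 7.250, -97.000°) → follower=(-48.500, 31.500, 102.000°)
step 3: Δleader=(-8.000, -4.000, 39.000°), engaged; cmd=(-6.000, 1.000, 155.000°) → follower=(-54.500, 32.500, 257.000°)
step 4: Δleader=(-24.000, 18.000, -29.000°), disengaged; cmd=(0,0,0) → follower holds at (-54.500, 32.500, 257.000°)
step 5: Δleader=(-20.000, 22.000, -38.000°), engaged; cmd=(-12.000, 7.500, -153.000°) → follower=(-66.500, 40.000, 104.000°)
step 6: Δleader=(17.000, -11.000, 18.000°), engaged; cmd=(6.500, -0.750, 71.000°) → follower=(-60.000, 39.250, 175.000°)
step 7: Δleader=(9.000, -20.000, -9.000°), engaged; cmd=(2.500, -3.000, -37.000°) → follower=(-57.500, 36.250, 138.000°)
step 8: Δleader=(15.000, 18.000, 3.000°), engaged; cmd=(5.500, 6.500, 11.000°) → follower=(-52.000, 42.750, 149.000°)

-36.500 24.250 199.000
-36.500 24.250 199.000
-48.500 31.500 102.000
-54.500 32.500 257.000
-54.500 32.500 257.000
-66.500 40.000 104.000
-60.000 39.250 175.000
-57.500 36.250 138.000
-52.000 42.750 149.000


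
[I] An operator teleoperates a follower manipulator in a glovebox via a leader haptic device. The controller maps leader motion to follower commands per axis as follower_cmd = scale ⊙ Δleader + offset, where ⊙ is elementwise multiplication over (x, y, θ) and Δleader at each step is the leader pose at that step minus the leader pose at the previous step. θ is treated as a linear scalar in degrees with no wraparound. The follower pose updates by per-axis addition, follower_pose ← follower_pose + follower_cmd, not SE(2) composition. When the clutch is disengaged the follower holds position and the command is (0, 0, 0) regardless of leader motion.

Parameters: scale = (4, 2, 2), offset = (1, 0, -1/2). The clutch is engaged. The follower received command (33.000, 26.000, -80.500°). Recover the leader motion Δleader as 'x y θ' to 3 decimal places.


8.000 13.000 -40.000

axis x: (33.000 − 1) / (4) = 8.000
axis y: (26.000 − 0) / (2) = 13.000
axis θ: (-80.500 − -1/2) / (2) = -40.000


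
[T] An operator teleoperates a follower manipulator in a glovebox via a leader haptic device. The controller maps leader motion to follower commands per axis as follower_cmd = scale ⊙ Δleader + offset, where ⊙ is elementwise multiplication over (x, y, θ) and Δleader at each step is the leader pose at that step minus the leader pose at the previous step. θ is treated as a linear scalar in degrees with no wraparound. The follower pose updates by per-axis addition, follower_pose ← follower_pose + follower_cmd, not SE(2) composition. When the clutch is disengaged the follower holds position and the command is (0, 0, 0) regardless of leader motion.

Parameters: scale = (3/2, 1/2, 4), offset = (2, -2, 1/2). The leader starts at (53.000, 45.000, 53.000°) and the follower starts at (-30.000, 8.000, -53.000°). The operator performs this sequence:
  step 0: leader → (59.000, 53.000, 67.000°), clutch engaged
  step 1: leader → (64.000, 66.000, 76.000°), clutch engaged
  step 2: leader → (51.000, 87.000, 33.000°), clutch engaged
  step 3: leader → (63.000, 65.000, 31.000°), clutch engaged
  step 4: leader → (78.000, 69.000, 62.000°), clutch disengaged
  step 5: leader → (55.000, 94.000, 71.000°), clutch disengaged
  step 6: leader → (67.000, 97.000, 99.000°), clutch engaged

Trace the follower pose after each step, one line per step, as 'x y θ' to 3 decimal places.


step 0: Δleader=(6.000, 8.000, 14.000°), engaged; cmd=(11.000, 2.000, 56.500°) → follower=(-19.000, 10.000, 3.500°)
step 1: Δleader=(5.000, 13.000, 9.000°), engaged; cmd=(9.500, 4.500, 36.500°) → follower=(-9.500, 14.500, 40.000°)
step 2: Δleader=(-13.000, 21.000, -43.000°), engaged; cmd=(-17.500, 8.500, -171.500°) → follower=(-27.000, 23.000, -131.500°)
step 3: Δleader=(12.000, -22.000, -2.000°), engaged; cmd=(20.000, -13.000, -7.500°) → follower=(-7.000, 10.000, -139.000°)
step 4: Δleader=(15.000, 4.000, 31.000°), disengaged; cmd=(0,0,0) → follower holds at (-7.000, 10.000, -139.000°)
step 5: Δleader=(-23.000, 25.000, 9.000°), disengaged; cmd=(0,0,0) → follower holds at (-7.000, 10.000, -139.000°)
step 6: Δleader=(12.000, 3.000, 28.000°), engaged; cmd=(20.000, -0.500, 112.500°) → follower=(13.000, 9.500, -26.500°)

-19.000 10.000 3.500
-9.500 14.500 40.000
-27.000 23.000 -131.500
-7.000 10.000 -139.000
-7.000 10.000 -139.000
-7.000 10.000 -139.000
13.000 9.500 -26.500


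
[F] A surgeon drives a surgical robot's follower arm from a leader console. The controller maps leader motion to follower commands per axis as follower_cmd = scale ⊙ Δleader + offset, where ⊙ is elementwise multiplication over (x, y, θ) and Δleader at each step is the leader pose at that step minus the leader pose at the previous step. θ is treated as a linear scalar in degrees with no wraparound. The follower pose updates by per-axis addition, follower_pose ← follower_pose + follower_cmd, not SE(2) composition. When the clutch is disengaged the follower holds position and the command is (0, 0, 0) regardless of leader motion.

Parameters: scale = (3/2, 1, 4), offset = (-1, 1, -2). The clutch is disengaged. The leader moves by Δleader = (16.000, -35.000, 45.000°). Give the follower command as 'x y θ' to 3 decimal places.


0.000 0.000 0.000

clutch disengaged → follower holds; cmd = (0, 0, 0)


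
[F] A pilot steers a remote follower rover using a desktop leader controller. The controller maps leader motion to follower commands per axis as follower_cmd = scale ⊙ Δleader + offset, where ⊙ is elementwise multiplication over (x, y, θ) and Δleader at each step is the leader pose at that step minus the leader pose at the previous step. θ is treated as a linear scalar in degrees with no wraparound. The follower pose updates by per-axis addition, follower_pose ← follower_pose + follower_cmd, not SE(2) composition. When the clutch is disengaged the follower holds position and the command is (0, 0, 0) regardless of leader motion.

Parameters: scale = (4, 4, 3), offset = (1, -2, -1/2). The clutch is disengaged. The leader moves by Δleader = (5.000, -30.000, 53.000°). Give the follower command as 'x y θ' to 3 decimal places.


0.000 0.000 0.000

clutch disengaged → follower holds; cmd = (0, 0, 0)


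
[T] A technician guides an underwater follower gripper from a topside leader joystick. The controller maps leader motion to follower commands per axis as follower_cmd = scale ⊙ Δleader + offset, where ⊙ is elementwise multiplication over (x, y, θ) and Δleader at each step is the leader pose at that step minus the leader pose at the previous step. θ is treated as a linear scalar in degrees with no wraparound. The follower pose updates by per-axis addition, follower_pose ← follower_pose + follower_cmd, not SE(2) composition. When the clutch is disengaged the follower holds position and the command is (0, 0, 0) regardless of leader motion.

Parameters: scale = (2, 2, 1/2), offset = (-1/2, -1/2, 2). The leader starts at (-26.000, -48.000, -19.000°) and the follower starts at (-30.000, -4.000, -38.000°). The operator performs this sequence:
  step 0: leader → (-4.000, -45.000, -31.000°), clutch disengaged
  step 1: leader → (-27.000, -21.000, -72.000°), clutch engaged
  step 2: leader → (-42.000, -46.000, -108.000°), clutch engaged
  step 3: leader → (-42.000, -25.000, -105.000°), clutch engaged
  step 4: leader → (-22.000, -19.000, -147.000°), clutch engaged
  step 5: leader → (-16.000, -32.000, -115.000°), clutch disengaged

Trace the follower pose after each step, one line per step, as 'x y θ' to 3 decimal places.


step 0: Δleader=(22.000, 3.000, -12.000°), disengaged; cmd=(0,0,0) → follower holds at (-30.000, -4.000, -38.000°)
step 1: Δleader=(-23.000, 24.000, -41.000°), engaged; cmd=(-46.500, 47.500, -18.500°) → follower=(-76.500, 43.500, -56.500°)
step 2: Δleader=(-15.000, -25.000, -36.000°), engaged; cmd=(-30.500, -50.500, -16.000°) → follower=(-107.000, -7.000, -72.500°)
step 3: Δleader=(0.000, 21.000, 3.000°), engaged; cmd=(-0.500, 41.500, 3.500°) → follower=(-107.500, 34.500, -69.000°)
step 4: Δleader=(20.000, 6.000, -42.000°), engaged; cmd=(39.500, 11.500, -19.000°) → follower=(-68.000, 46.000, -88.000°)
step 5: Δleader=(6.000, -13.000, 32.000°), disengaged; cmd=(0,0,0) → follower holds at (-68.000, 46.000, -88.000°)

-30.000 -4.000 -38.000
-76.500 43.500 -56.500
-107.000 -7.000 -72.500
-107.500 34.500 -69.000
-68.000 46.000 -88.000
-68.000 46.000 -88.000


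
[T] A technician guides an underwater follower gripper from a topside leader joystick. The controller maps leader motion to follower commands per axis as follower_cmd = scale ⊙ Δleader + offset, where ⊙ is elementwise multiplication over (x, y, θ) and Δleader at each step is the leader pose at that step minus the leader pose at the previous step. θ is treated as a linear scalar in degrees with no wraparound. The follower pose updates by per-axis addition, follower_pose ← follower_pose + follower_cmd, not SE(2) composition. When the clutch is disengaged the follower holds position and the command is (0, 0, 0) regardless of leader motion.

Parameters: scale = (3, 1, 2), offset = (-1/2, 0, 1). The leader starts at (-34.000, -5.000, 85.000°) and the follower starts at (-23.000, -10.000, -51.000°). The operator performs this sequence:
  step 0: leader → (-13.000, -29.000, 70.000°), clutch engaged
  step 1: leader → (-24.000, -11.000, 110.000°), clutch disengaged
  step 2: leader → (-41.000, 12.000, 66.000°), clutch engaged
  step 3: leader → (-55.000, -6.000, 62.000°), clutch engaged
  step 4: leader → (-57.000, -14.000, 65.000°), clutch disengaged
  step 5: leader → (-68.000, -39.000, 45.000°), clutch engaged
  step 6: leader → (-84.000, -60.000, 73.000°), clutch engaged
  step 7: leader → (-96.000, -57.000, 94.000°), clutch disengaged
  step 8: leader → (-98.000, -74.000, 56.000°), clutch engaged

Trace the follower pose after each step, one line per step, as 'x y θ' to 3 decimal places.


39.500 -34.000 -80.000
39.500 -34.000 -80.000
-12.000 -11.000 -167.000
-54.500 -29.000 -174.000
-54.500 -29.000 -174.000
-88.000 -54.000 -213.000
-136.500 -75.000 -156.000
-136.500 -75.000 -156.000
-143.000 -92.000 -231.000

step 0: Δleader=(21.000, -24.000, -15.000°), engaged; cmd=(62.500, -24.000, -29.000°) → follower=(39.500, -34.000, -80.000°)
step 1: Δleader=(-11.000, 18.000, 40.000°), disengaged; cmd=(0,0,0) → follower holds at (39.500, -34.000, -80.000°)
step 2: Δleader=(-17.000, 23.000, -44.000°), engaged; cmd=(-51.500, 23.000, -87.000°) → follower=(-12.000, -11.000, -167.000°)
step 3: Δleader=(-14.000, -18.000, -4.000°), engaged; cmd=(-42.500, -18.000, -7.000°) → follower=(-54.500, -29.000, -174.000°)
step 4: Δleader=(-2.000, -8.000, 3.000°), disengaged; cmd=(0,0,0) → follower holds at (-54.500, -29.000, -174.000°)
step 5: Δleader=(-11.000, -25.000, -20.000°), engaged; cmd=(-33.500, -25.000, -39.000°) → follower=(-88.000, -54.000, -213.000°)
step 6: Δleader=(-16.000, -21.000, 28.000°), engaged; cmd=(-48.500, -21.000, 57.000°) → follower=(-136.500, -75.000, -156.000°)
step 7: Δleader=(-12.000, 3.000, 21.000°), disengaged; cmd=(0,0,0) → follower holds at (-136.500, -75.000, -156.000°)
step 8: Δleader=(-2.000, -17.000, -38.000°), engaged; cmd=(-6.500, -17.000, -75.000°) → follower=(-143.000, -92.000, -231.000°)


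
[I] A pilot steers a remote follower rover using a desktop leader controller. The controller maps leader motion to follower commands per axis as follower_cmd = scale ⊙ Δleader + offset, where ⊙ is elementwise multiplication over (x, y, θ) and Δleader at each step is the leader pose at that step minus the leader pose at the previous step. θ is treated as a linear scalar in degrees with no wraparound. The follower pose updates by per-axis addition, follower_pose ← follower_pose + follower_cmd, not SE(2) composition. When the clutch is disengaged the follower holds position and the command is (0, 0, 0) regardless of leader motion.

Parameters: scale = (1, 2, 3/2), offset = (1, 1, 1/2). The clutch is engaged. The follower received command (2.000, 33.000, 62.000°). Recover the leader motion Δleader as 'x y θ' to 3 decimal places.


axis x: (2.000 − 1) / (1) = 1.000
axis y: (33.000 − 1) / (2) = 16.000
axis θ: (62.000 − 1/2) / (3/2) = 41.000

1.000 16.000 41.000


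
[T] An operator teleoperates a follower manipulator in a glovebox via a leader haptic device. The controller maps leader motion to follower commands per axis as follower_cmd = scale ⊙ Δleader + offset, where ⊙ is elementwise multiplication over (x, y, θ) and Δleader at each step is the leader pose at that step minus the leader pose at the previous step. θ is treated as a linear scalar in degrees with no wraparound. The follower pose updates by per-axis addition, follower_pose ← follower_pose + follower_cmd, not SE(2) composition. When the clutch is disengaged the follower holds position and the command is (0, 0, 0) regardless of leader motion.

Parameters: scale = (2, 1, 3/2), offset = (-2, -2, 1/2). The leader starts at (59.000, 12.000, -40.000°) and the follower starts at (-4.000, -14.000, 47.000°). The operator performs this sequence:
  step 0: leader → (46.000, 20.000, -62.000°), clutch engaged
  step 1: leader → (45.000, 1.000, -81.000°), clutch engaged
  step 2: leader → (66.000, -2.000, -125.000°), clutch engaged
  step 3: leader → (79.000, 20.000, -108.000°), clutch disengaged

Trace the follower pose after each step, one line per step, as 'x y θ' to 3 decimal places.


-32.000 -8.000 14.500
-36.000 -29.000 -13.500
4.000 -34.000 -79.000
4.000 -34.000 -79.000

step 0: Δleader=(-13.000, 8.000, -22.000°), engaged; cmd=(-28.000, 6.000, -32.500°) → follower=(-32.000, -8.000, 14.500°)
step 1: Δleader=(-1.000, -19.000, -19.000°), engaged; cmd=(-4.000, -21.000, -28.000°) → follower=(-36.000, -29.000, -13.500°)
step 2: Δleader=(21.000, -3.000, -44.000°), engaged; cmd=(40.000, -5.000, -65.500°) → follower=(4.000, -34.000, -79.000°)
step 3: Δleader=(13.000, 22.000, 17.000°), disengaged; cmd=(0,0,0) → follower holds at (4.000, -34.000, -79.000°)


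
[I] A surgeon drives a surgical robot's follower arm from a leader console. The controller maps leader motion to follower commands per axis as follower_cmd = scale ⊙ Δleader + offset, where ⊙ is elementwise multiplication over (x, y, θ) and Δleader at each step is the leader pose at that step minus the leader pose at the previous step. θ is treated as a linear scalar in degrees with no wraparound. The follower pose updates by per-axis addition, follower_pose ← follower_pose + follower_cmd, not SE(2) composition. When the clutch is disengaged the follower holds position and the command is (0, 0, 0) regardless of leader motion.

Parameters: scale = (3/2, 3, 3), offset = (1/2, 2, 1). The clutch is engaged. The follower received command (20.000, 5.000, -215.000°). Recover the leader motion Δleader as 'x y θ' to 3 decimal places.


axis x: (20.000 − 1/2) / (3/2) = 13.000
axis y: (5.000 − 2) / (3) = 1.000
axis θ: (-215.000 − 1) / (3) = -72.000

13.000 1.000 -72.000


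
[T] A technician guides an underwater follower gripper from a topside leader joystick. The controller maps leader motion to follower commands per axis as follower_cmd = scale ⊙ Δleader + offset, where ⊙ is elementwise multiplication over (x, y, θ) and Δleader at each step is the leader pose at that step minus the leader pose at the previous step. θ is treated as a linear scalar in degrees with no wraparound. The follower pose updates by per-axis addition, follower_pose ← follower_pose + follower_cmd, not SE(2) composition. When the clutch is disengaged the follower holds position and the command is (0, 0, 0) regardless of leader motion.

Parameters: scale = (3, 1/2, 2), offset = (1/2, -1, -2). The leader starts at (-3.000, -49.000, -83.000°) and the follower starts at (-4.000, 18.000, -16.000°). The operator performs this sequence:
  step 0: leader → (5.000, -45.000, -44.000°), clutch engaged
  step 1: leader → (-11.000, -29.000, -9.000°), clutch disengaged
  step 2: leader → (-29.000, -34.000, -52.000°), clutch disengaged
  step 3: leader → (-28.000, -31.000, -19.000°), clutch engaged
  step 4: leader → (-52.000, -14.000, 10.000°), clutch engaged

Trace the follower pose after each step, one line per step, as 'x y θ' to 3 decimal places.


20.500 19.000 60.000
20.500 19.000 60.000
20.500 19.000 60.000
24.000 19.500 124.000
-47.500 27.000 180.000

step 0: Δleader=(8.000, 4.000, 39.000°), engaged; cmd=(24.500, 1.000, 76.000°) → follower=(20.500, 19.000, 60.000°)
step 1: Δleader=(-16.000, 16.000, 35.000°), disengaged; cmd=(0,0,0) → follower holds at (20.500, 19.000, 60.000°)
step 2: Δleader=(-18.000, -5.000, -43.000°), disengaged; cmd=(0,0,0) → follower holds at (20.500, 19.000, 60.000°)
step 3: Δleader=(1.000, 3.000, 33.000°), engaged; cmd=(3.500, 0.500, 64.000°) → follower=(24.000, 19.500, 124.000°)
step 4: Δleader=(-24.000, 17.000, 29.000°), engaged; cmd=(-71.500, 7.500, 56.000°) → follower=(-47.500, 27.000, 180.000°)


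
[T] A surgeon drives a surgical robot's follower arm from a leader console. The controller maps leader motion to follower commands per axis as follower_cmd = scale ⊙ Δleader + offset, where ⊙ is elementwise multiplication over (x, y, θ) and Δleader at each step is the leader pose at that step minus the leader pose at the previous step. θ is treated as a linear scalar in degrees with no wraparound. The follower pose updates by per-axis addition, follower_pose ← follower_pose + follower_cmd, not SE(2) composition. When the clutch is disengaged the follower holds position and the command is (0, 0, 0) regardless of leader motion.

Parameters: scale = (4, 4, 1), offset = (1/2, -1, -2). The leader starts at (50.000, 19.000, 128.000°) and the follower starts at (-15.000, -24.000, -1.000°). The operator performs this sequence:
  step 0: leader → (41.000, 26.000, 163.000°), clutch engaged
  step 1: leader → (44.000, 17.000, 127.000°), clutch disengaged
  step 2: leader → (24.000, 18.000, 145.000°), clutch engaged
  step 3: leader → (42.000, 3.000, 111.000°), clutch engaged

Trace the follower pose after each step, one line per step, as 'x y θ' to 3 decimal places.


step 0: Δleader=(-9.000, 7.000, 35.000°), engaged; cmd=(-35.500, 27.000, 33.000°) → follower=(-50.500, 3.000, 32.000°)
step 1: Δleader=(3.000, -9.000, -36.000°), disengaged; cmd=(0,0,0) → follower holds at (-50.500, 3.000, 32.000°)
step 2: Δleader=(-20.000, 1.000, 18.000°), engaged; cmd=(-79.500, 3.000, 16.000°) → follower=(-130.000, 6.000, 48.000°)
step 3: Δleader=(18.000, -15.000, -34.000°), engaged; cmd=(72.500, -61.000, -36.000°) → follower=(-57.500, -55.000, 12.000°)

-50.500 3.000 32.000
-50.500 3.000 32.000
-130.000 6.000 48.000
-57.500 -55.000 12.000


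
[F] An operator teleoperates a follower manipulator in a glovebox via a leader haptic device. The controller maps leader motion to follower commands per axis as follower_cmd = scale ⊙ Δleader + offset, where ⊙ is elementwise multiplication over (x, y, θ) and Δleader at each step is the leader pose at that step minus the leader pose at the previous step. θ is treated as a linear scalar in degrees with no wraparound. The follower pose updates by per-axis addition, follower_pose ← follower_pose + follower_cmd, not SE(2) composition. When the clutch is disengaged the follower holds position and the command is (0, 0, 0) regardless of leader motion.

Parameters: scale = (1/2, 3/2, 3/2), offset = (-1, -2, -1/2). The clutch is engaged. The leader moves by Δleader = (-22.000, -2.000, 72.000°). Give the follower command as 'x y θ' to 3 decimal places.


axis x: 1/2·-22.000 + -1 = -12.000
axis y: 3/2·-2.000 + -2 = -5.000
axis θ: 3/2·72.000 + -1/2 = 107.500

-12.000 -5.000 107.500


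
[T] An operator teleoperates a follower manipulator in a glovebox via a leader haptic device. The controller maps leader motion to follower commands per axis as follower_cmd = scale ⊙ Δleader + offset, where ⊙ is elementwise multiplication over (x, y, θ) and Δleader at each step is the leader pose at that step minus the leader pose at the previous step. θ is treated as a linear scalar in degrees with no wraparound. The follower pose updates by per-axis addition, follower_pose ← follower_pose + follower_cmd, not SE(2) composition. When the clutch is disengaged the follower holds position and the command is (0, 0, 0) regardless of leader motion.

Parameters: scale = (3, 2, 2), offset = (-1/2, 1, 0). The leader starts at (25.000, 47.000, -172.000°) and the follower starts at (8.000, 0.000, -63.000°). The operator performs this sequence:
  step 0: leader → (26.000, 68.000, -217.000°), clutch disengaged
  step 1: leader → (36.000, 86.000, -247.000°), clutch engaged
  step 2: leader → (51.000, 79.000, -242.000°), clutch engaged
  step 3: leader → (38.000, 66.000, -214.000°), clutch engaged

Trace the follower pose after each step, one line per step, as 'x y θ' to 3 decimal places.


step 0: Δleader=(1.000, 21.000, -45.000°), disengaged; cmd=(0,0,0) → follower holds at (8.000, 0.000, -63.000°)
step 1: Δleader=(10.000, 18.000, -30.000°), engaged; cmd=(29.500, 37.000, -60.000°) → follower=(37.500, 37.000, -123.000°)
step 2: Δleader=(15.000, -7.000, 5.000°), engaged; cmd=(44.500, -13.000, 10.000°) → follower=(82.000, 24.000, -113.000°)
step 3: Δleader=(-13.000, -13.000, 28.000°), engaged; cmd=(-39.500, -25.000, 56.000°) → follower=(42.500, -1.000, -57.000°)

8.000 0.000 -63.000
37.500 37.000 -123.000
82.000 24.000 -113.000
42.500 -1.000 -57.000


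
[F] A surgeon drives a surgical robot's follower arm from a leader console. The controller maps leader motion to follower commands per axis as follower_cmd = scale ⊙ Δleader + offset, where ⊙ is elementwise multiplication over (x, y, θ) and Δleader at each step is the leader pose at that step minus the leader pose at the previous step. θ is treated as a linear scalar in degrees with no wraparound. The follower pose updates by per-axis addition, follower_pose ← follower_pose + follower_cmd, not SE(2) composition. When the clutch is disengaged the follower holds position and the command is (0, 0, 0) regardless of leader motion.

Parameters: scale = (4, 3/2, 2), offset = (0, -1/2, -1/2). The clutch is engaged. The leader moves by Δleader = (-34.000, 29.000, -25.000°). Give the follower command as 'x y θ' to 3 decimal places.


-136.000 43.000 -50.500

axis x: 4·-34.000 + 0 = -136.000
axis y: 3/2·29.000 + -1/2 = 43.000
axis θ: 2·-25.000 + -1/2 = -50.500


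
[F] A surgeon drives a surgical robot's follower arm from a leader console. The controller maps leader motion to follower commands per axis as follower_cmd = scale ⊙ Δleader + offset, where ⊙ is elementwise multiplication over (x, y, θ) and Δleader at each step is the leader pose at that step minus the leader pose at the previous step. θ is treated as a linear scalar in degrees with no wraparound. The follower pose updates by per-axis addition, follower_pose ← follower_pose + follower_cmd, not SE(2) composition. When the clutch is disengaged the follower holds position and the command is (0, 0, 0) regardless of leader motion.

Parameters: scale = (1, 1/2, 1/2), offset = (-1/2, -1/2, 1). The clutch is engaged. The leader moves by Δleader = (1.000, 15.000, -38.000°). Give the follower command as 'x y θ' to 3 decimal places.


axis x: 1·1.000 + -1/2 = 0.500
axis y: 1/2·15.000 + -1/2 = 7.000
axis θ: 1/2·-38.000 + 1 = -18.000

0.500 7.000 -18.000


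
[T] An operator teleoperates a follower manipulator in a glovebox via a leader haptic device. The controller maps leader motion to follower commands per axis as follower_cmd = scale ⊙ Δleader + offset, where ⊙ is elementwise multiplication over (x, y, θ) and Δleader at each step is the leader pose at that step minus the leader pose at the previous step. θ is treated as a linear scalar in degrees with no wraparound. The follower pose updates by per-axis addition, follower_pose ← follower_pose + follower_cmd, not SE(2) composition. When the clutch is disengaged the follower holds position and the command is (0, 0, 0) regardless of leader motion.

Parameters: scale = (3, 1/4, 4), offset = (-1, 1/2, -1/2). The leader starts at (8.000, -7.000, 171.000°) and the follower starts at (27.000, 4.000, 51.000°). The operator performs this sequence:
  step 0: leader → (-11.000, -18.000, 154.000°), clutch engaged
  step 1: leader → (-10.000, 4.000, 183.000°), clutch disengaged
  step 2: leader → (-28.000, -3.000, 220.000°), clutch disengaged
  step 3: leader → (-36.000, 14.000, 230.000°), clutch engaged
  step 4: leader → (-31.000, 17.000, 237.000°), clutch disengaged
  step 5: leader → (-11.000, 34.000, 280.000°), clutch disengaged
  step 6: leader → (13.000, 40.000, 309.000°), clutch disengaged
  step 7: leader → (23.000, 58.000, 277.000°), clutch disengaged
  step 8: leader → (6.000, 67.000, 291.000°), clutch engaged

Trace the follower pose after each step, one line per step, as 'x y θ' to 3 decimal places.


-31.000 1.750 -17.500
-31.000 1.750 -17.500
-31.000 1.750 -17.500
-56.000 6.500 22.000
-56.000 6.500 22.000
-56.000 6.500 22.000
-56.000 6.500 22.000
-56.000 6.500 22.000
-108.000 9.250 77.500

step 0: Δleader=(-19.000, -11.000, -17.000°), engaged; cmd=(-58.000, -2.250, -68.500°) → follower=(-31.000, 1.750, -17.500°)
step 1: Δleader=(1.000, 22.000, 29.000°), disengaged; cmd=(0,0,0) → follower holds at (-31.000, 1.750, -17.500°)
step 2: Δleader=(-18.000, -7.000, 37.000°), disengaged; cmd=(0,0,0) → follower holds at (-31.000, 1.750, -17.500°)
step 3: Δleader=(-8.000, 17.000, 10.000°), engaged; cmd=(-25.000, 4.750, 39.500°) → follower=(-56.000, 6.500, 22.000°)
step 4: Δleader=(5.000, 3.000, 7.000°), disengaged; cmd=(0,0,0) → follower holds at (-56.000, 6.500, 22.000°)
step 5: Δleader=(20.000, 17.000, 43.000°), disengaged; cmd=(0,0,0) → follower holds at (-56.000, 6.500, 22.000°)
step 6: Δleader=(24.000, 6.000, 29.000°), disengaged; cmd=(0,0,0) → follower holds at (-56.000, 6.500, 22.000°)
step 7: Δleader=(10.000, 18.000, -32.000°), disengaged; cmd=(0,0,0) → follower holds at (-56.000, 6.500, 22.000°)
step 8: Δleader=(-17.000, 9.000, 14.000°), engaged; cmd=(-52.000, 2.750, 55.500°) → follower=(-108.000, 9.250, 77.500°)
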